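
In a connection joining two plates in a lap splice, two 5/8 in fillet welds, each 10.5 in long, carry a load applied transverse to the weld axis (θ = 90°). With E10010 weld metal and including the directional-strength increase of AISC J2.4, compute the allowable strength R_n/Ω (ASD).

E100XX → F_EXX = 100 ksi.
t_e = 0.707 × 0.625 = 0.4419 in; A_we = 0.4419 × 21 = 9.279 in².
Directional factor: 1.0 + 0.5 sin^1.5(90°) = 1.5.
F_nw = 0.6 × 100 × 1.5 = 90 ksi.
R_n/Ω = (90 × 9.279) / 2.0 = 417.6 kips.

R_n/Ω ≈ 418 kips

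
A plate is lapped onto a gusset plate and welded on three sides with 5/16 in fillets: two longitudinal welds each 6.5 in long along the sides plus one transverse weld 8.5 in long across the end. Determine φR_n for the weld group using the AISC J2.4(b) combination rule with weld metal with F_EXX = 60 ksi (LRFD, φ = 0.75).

t_e = 0.707 × 0.3125 = 0.2209 in.
R_nwl = 0.6 × 60 × 0.2209 × 13 = 103.4 kip (longitudinal, 2 welds).
R_nwt = 0.6 × 60 × 0.2209 × 8.5 = 67.61 kip (transverse, base value).
(i) R_nwl + R_nwt = 171 kip; (ii) 0.85 R_nwl + 1.5 R_nwt = 189.3 kip.
R_n = max = 189.3 kip [governs: (ii)]; φR_n = 142 kip.

φR_n ≈ 142 kip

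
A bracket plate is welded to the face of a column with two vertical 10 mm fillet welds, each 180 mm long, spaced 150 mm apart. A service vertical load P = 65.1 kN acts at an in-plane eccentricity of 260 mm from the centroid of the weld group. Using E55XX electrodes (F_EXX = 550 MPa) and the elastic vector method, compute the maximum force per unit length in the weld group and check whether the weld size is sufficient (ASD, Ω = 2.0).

f_max ≈ 790 N/mm; adequate

Total weld length L_w = 360 mm. Treat welds as unit-width lines.
Polar moment about centroid: J = 2[d³/12 + d(b/2)²] = 2[180³/12 + 180×75²] = 2997000 mm³.
Direct shear f_v = P/L_w = 65.1×10³ / 360 = 180.8 N/mm (vertical).
Torsion M = P·e = 65.1×10³ × 260 = 16926000 N·mm.
Critical point at (x, y) = (75, 90) from centroid. f_tx = M·y/J = 508.3 N/mm; f_ty = M·x/J = 423.6 N/mm.
Resultant f_max = √[f_tx² + (f_v + f_ty)²] = √[508.3² + (180.8 + 423.6)²] = 789.7 N/mm.
Capacity per unit length: r_n/Ω = (1/2.0) × 0.6 × 550 × (0.707 × 10) = 1167 N/mm.
789.7 ≤ 1167 → adequate.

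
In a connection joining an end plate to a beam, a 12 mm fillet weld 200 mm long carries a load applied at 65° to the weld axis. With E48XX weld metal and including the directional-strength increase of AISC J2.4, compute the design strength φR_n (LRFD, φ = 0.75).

φR_n ≈ 525 kN

E48XX → F_EXX = 480 MPa.
t_e = 0.707 × 12 = 8.484 mm; A_we = 8.484 × 200 = 1697 mm².
Directional factor: 1.0 + 0.5 sin^1.5(65°) = 1.431.
F_nw = 0.6 × 480 × 1.431 = 412.2 MPa.
φR_n = 0.75 × 412.2 × 1697 × 10⁻³ = 524.6 kN.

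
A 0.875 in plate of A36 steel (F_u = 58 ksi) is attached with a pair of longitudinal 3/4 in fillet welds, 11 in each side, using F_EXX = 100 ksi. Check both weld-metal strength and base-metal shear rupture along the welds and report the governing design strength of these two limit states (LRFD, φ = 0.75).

φR_n ≈ 502 kips (base-metal shear rupture governs)

t_e = 0.707 × 0.75 = 0.5302 in; L = 22 in.
Weld metal: φR_n = 0.75 × 0.6 × 100 × 0.5302 × 22 = 524.9 kips.
Base metal (shear rupture): φR_n = 0.75 × 0.6 × 58 × 0.875 × 22 = 502.4 kips.
Governing: base-metal shear rupture.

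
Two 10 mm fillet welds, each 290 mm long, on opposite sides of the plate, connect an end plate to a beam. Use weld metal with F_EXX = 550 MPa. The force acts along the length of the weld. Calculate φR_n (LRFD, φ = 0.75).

Effective throat t_e = 0.707 × 10 = 7.07 mm.
Total length L = 580 mm; A_we = 7.07 × 580 = 4101 mm².
F_nw = 0.6 F_EXX = 0.6 × 550 = 330 MPa.
φR_n = 0.75 × 330 × 4101 × 10⁻³ = 1015 kN.

φR_n ≈ 1010 kN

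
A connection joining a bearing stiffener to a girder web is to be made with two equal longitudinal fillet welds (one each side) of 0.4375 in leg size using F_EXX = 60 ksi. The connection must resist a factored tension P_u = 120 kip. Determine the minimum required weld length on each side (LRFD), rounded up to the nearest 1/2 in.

L = 7.5 in on each side

Throat t_e = 0.707 × 0.4375 = 0.3093 in.
φr_n = 0.75 × 0.6 × 60 × 0.3093 = 8.351 kip/in.
L_req = P_u / φr_n = 120 / 8.351 = 14.37 in total.
Per side: 14.37 / 2 = 7.184 in.
Round up → use L = 7.5 in on each side.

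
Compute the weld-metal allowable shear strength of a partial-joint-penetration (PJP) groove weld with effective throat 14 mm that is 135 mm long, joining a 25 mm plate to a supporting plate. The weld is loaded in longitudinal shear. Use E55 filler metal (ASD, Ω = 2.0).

R_n/Ω ≈ 312 kN

E55XX → F_EXX = 550 MPa.
Effective throat (given) t_e = 14 mm.
A_we = 14 × 135 = 1890 mm².
F_nw = 0.6 F_EXX = 330 MPa.
R_n/Ω = (330 × 1890) / 2.0 × 10⁻³ = 311.9 kN.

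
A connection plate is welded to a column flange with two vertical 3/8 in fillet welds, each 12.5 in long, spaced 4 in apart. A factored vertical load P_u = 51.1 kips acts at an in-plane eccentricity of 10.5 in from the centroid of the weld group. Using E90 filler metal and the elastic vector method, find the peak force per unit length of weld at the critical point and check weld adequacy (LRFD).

E90XX → F_EXX = 90 ksi.
Total weld length L_w = 25 in. Treat welds as unit-width lines.
Polar moment about centroid: J = 2[d³/12 + d(b/2)²] = 2[12.5³/12 + 12.5×2²] = 425.5 in³.
Direct shear f_v = P/L_w = 51.1 / 25 = 2.044 kip/in (vertical).
Torsion M = P·e = 51.1 × 10.5 = 536.55 kip·in.
Critical point at (x, y) = (2, 6.25) from centroid. f_tx = M·y/J = 7.881 kip/in; f_ty = M·x/J = 2.522 kip/in.
Resultant f_max = √[f_tx² + (f_v + f_ty)²] = √[7.881² + (2.044 + 2.522)²] = 9.108 kip/in.
Capacity per unit length: φr_n = 0.75 × 0.6 × 90 × (0.707 × 0.375) = 10.74 kip/in.
9.108 ≤ 10.74 → adequate.

f_max ≈ 9.11 kip/in; adequate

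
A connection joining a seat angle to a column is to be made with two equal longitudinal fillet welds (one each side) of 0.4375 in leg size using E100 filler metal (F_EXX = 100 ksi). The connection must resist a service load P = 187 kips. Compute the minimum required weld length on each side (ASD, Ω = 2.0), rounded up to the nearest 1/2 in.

L = 10.5 in on each side

Throat t_e = 0.707 × 0.4375 = 0.3093 in.
r_n/Ω = (0.6 × 100 × 0.3093) / 2.0 = 9.279 kip/in.
L_req = P / (r_n/Ω) = 187 / 9.279 = 20.15 in total.
Per side: 20.15 / 2 = 10.08 in.
Round up → use L = 10.5 in on each side.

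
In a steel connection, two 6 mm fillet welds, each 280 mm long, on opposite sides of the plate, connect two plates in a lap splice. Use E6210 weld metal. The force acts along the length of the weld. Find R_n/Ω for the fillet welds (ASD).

E62XX → F_EXX = 620 MPa.
Effective throat t_e = 0.707 × 6 = 4.242 mm.
Total length L = 560 mm; A_we = 4.242 × 560 = 2376 mm².
F_nw = 0.6 F_EXX = 0.6 × 620 = 372 MPa.
R_n = 372 × 2376 × 10⁻³ = 883.7 kN; R_n/Ω = 883.7/2.0 = 441.8 kN.

R_n/Ω ≈ 442 kN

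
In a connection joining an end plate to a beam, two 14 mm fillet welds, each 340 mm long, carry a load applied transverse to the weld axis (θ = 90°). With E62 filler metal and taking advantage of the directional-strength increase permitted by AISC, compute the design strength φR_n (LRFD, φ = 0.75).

φR_n ≈ 2820 kN

E62XX → F_EXX = 620 MPa.
t_e = 0.707 × 14 = 9.898 mm; A_we = 9.898 × 680 = 6731 mm².
Directional factor: 1.0 + 0.5 sin^1.5(90°) = 1.5.
F_nw = 0.6 × 620 × 1.5 = 558 MPa.
φR_n = 0.75 × 558 × 6731 × 10⁻³ = 2817 kN.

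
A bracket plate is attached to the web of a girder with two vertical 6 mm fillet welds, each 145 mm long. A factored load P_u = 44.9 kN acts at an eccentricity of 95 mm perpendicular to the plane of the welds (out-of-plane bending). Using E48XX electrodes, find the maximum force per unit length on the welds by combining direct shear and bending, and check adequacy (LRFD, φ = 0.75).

E48XX → F_EXX = 480 MPa.
L_w = 2 × 145 = 290 mm; section modulus (unit throat) S = 2 × L²/6 = 7008 mm².
Direct shear f_v = P/L_w = 44.9×10³/290 = 154.8 N/mm.
Moment M = P × e = 44.9×10³ × 95 = 4265500 N·mm; bending f_b = M/S = 608.6 N/mm.
f_max = √(f_v² + f_b²) = √(154.8² + 608.6²) = 628 N/mm.
φr_n = 0.75 × 0.6 × 480 × (0.707 × 6) = 916.3 N/mm → adequate.

f_max ≈ 628 N/mm; adequate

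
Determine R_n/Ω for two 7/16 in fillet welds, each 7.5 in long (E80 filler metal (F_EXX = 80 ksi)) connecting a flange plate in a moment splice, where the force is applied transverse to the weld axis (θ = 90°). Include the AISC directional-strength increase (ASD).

R_n/Ω ≈ 167 kips

t_e = 0.707 × 0.4375 = 0.3093 in; A_we = 0.3093 × 15 = 4.64 in².
Directional factor: 1.0 + 0.5 sin^1.5(90°) = 1.5.
F_nw = 0.6 × 80 × 1.5 = 72 ksi.
R_n/Ω = (72 × 4.64) / 2.0 = 167 kips.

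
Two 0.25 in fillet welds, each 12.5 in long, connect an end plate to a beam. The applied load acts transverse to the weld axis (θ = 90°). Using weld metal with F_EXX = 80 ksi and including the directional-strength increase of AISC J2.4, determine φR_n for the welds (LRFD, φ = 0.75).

t_e = 0.707 × 0.25 = 0.1767 in; A_we = 0.1767 × 25 = 4.419 in².
Directional factor: 1.0 + 0.5 sin^1.5(90°) = 1.5.
F_nw = 0.6 × 80 × 1.5 = 72 ksi.
φR_n = 0.75 × 72 × 4.419 = 238.6 kips.

φR_n ≈ 239 kips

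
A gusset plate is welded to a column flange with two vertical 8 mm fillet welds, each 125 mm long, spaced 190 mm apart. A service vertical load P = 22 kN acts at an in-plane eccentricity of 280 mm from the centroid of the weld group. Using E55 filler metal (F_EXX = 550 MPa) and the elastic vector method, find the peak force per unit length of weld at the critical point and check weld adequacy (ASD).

f_max ≈ 348 N/mm; adequate

Total weld length L_w = 250 mm. Treat welds as unit-width lines.
Polar moment about centroid: J = 2[d³/12 + d(b/2)²] = 2[125³/12 + 125×95²] = 2582000 mm³.
Direct shear f_v = P/L_w = 22×10³ / 250 = 88 N/mm (vertical).
Torsion M = P·e = 22×10³ × 280 = 6160000 N·mm.
Critical point at (x, y) = (95, 62.5) from centroid. f_tx = M·y/J = 149.1 N/mm; f_ty = M·x/J = 226.7 N/mm.
Resultant f_max = √[f_tx² + (f_v + f_ty)²] = √[149.1² + (88 + 226.7)²] = 348.2 N/mm.
Capacity per unit length: r_n/Ω = (1/2.0) × 0.6 × 550 × (0.707 × 8) = 933.2 N/mm.
348.2 ≤ 933.2 → adequate.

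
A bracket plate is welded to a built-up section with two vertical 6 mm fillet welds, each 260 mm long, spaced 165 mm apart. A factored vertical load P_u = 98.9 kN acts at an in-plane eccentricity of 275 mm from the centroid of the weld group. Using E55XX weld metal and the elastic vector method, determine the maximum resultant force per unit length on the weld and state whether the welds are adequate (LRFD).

f_max ≈ 766 N/mm; adequate

E55XX → F_EXX = 550 MPa.
Total weld length L_w = 520 mm. Treat welds as unit-width lines.
Polar moment about centroid: J = 2[d³/12 + d(b/2)²] = 2[260³/12 + 260×82.5²] = 6469000 mm³.
Direct shear f_v = P/L_w = 98.9×10³ / 520 = 190.2 N/mm (vertical).
Torsion M = P·e = 98.9×10³ × 275 = 27198000 N·mm.
Critical point at (x, y) = (82.5, 130) from centroid. f_tx = M·y/J = 546.6 N/mm; f_ty = M·x/J = 346.9 N/mm.
Resultant f_max = √[f_tx² + (f_v + f_ty)²] = √[546.6² + (190.2 + 346.9)²] = 766.3 N/mm.
Capacity per unit length: φr_n = 0.75 × 0.6 × 550 × (0.707 × 6) = 1050 N/mm.
766.3 ≤ 1050 → adequate.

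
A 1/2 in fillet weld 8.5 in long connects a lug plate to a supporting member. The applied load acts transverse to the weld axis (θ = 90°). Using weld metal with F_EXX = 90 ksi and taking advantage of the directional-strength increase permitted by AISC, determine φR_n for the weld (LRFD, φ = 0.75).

t_e = 0.707 × 0.5 = 0.3535 in; A_we = 0.3535 × 8.5 = 3.005 in².
Directional factor: 1.0 + 0.5 sin^1.5(90°) = 1.5.
F_nw = 0.6 × 90 × 1.5 = 81 ksi.
φR_n = 0.75 × 81 × 3.005 = 182.5 kips.

φR_n ≈ 183 kips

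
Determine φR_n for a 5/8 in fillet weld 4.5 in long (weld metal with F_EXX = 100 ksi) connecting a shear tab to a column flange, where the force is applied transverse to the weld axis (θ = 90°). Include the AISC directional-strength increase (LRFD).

t_e = 0.707 × 0.625 = 0.4419 in; A_we = 0.4419 × 4.5 = 1.988 in².
Directional factor: 1.0 + 0.5 sin^1.5(90°) = 1.5.
F_nw = 0.6 × 100 × 1.5 = 90 ksi.
φR_n = 0.75 × 90 × 1.988 = 134.2 kips.

φR_n ≈ 134 kips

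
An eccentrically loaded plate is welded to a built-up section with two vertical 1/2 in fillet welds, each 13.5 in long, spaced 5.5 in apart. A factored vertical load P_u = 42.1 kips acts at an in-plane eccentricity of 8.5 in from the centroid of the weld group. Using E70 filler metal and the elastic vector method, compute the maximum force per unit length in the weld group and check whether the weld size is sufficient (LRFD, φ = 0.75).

E70XX → F_EXX = 70 ksi.
Total weld length L_w = 27 in. Treat welds as unit-width lines.
Polar moment about centroid: J = 2[d³/12 + d(b/2)²] = 2[13.5³/12 + 13.5×2.75²] = 614.2 in³.
Direct shear f_v = P/L_w = 42.1 / 27 = 1.559 kip/in (vertical).
Torsion M = P·e = 42.1 × 8.5 = 357.85 kip·in.
Critical point at (x, y) = (2.75, 6.75) from centroid. f_tx = M·y/J = 3.932 kip/in; f_ty = M·x/J = 1.602 kip/in.
Resultant f_max = √[f_tx² + (f_v + f_ty)²] = √[3.932² + (1.559 + 1.602)²] = 5.046 kip/in.
Capacity per unit length: φr_n = 0.75 × 0.6 × 70 × (0.707 × 0.5) = 11.14 kip/in.
5.046 ≤ 11.14 → adequate.

f_max ≈ 5.05 kip/in; adequate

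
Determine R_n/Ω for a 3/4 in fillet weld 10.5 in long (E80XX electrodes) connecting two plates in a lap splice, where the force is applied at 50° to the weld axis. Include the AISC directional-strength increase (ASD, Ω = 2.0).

R_n/Ω ≈ 178 kips

E80XX → F_EXX = 80 ksi.
t_e = 0.707 × 0.75 = 0.5302 in; A_we = 0.5302 × 10.5 = 5.568 in².
Directional factor: 1.0 + 0.5 sin^1.5(50°) = 1.335.
F_nw = 0.6 × 80 × 1.335 = 64.09 ksi.
R_n/Ω = (64.09 × 5.568) / 2.0 = 178.4 kips.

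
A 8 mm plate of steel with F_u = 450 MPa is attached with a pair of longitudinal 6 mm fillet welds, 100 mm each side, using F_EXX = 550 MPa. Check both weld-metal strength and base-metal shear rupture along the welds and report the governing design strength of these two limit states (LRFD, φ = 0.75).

φR_n ≈ 210 kN (weld metal governs)

t_e = 0.707 × 6 = 4.242 mm; L = 200 mm.
Weld metal: φR_n = 0.75 × 0.6 × 550 × 4.242 × 200 × 10⁻³ = 210 kN.
Base metal (shear rupture): φR_n = 0.75 × 0.6 × 450 × 8 × 200 × 10⁻³ = 324 kN.
Governing: weld metal.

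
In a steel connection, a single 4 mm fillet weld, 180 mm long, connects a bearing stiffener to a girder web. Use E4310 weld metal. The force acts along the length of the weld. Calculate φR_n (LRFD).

φR_n ≈ 98.5 kN

E43XX → F_EXX = 430 MPa.
Effective throat t_e = 0.707 × 4 = 2.828 mm.
Total length L = 180 mm; A_we = 2.828 × 180 = 509 mm².
F_nw = 0.6 F_EXX = 0.6 × 430 = 258 MPa.
φR_n = 0.75 × 258 × 509 × 10⁻³ = 98.5 kN.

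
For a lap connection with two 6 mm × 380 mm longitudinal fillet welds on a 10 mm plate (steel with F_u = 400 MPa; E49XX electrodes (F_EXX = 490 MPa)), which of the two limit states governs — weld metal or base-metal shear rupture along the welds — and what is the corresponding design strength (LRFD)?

t_e = 0.707 × 6 = 4.242 mm; L = 760 mm.
Weld metal: φR_n = 0.75 × 0.6 × 490 × 4.242 × 760 × 10⁻³ = 710.9 kN.
Base metal (shear rupture): φR_n = 0.75 × 0.6 × 400 × 10 × 760 × 10⁻³ = 1368 kN.
Governing: weld metal.

φR_n ≈ 711 kN (weld metal governs)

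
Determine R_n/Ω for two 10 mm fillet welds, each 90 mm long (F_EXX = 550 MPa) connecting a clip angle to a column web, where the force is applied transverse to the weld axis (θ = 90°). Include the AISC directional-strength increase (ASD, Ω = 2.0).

t_e = 0.707 × 10 = 7.07 mm; A_we = 7.07 × 180 = 1273 mm².
Directional factor: 1.0 + 0.5 sin^1.5(90°) = 1.5.
F_nw = 0.6 × 550 × 1.5 = 495 MPa.
R_n/Ω = (495 × 1273) / 2.0 × 10⁻³ = 315 kN.

R_n/Ω ≈ 315 kN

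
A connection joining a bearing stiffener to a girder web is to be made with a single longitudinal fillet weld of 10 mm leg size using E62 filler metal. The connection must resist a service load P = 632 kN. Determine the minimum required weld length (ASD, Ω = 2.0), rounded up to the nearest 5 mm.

E62XX → F_EXX = 620 MPa.
Throat t_e = 0.707 × 10 = 7.07 mm.
r_n/Ω = (0.6 × 620 × 7.07) / 2.0 = 1315 N/mm = 1.315 kN/mm.
L_req = P / (r_n/Ω) = 632 / 1.315 = 480.6 mm total.
Round up → use L = 485 mm.

L = 485 mm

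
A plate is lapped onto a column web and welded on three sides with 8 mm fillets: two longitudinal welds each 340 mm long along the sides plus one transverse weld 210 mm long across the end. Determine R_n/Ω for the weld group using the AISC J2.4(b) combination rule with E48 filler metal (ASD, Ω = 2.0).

R_n/Ω ≈ 727 kN

E48XX → F_EXX = 480 MPa.
t_e = 0.707 × 8 = 5.656 mm.
R_nwl = 0.6 × 480 × 5.656 × 680 × 10⁻³ = 1108 kN (longitudinal, 2 welds).
R_nwt = 0.6 × 480 × 5.656 × 210 × 10⁻³ = 342.1 kN (transverse, base value).
(i) R_nwl + R_nwt = 1450 kN; (ii) 0.85 R_nwl + 1.5 R_nwt = 1455 kN.
R_n = max = 1455 kN [governs: (ii)]; R_n/Ω = 727.3 kN.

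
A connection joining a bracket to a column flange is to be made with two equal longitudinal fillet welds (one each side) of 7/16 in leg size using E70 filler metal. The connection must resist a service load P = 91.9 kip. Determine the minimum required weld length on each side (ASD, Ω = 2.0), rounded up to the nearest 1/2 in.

E70XX → F_EXX = 70 ksi.
Throat t_e = 0.707 × 0.4375 = 0.3093 in.
r_n/Ω = (0.6 × 70 × 0.3093) / 2.0 = 6.496 kip/in.
L_req = P / (r_n/Ω) = 91.9 / 6.496 = 14.15 in total.
Per side: 14.15 / 2 = 7.074 in.
Round up → use L = 7.5 in on each side.

L = 7.5 in on each side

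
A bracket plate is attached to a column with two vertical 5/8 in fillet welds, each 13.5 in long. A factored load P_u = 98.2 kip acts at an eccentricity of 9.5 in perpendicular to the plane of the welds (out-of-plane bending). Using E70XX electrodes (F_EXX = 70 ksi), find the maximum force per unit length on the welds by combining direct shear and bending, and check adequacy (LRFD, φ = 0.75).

f_max ≈ 15.8 kip/in; NOT adequate

L_w = 2 × 13.5 = 27 in; section modulus (unit throat) S = 2 × L²/6 = 60.75 in².
Direct shear f_v = P/L_w = 98.2/27 = 3.637 kip/in.
Moment M = P × e = 98.2 × 9.5 = 932.9 kip·in; bending f_b = M/S = 15.36 kip/in.
f_max = √(f_v² + f_b²) = √(3.637² + 15.36²) = 15.78 kip/in.
φr_n = 0.75 × 0.6 × 70 × (0.707 × 0.625) = 13.92 kip/in → NOT adequate.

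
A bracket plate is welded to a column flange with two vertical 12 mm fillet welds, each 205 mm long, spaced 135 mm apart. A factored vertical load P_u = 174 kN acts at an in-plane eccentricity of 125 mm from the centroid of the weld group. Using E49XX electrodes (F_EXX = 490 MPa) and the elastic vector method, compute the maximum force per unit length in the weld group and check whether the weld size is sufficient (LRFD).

Total weld length L_w = 410 mm. Treat welds as unit-width lines.
Polar moment about centroid: J = 2[d³/12 + d(b/2)²] = 2[205³/12 + 205×67.5²] = 3304000 mm³.
Direct shear f_v = P/L_w = 174×10³ / 410 = 424.4 N/mm (vertical).
Torsion M = P·e = 174×10³ × 125 = 21750000 N·mm.
Critical point at (x, y) = (67.5, 102.5) from centroid. f_tx = M·y/J = 674.8 N/mm; f_ty = M·x/J = 444.4 N/mm.
Resultant f_max = √[f_tx² + (f_v + f_ty)²] = √[674.8² + (424.4 + 444.4)²] = 1100 N/mm.
Capacity per unit length: φr_n = 0.75 × 0.6 × 490 × (0.707 × 12) = 1871 N/mm.
1100 ≤ 1871 → adequate.

f_max ≈ 1100 N/mm; adequate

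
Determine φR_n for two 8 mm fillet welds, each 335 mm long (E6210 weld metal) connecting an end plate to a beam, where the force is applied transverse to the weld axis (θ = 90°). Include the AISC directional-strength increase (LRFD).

φR_n ≈ 1590 kN

E62XX → F_EXX = 620 MPa.
t_e = 0.707 × 8 = 5.656 mm; A_we = 5.656 × 670 = 3790 mm².
Directional factor: 1.0 + 0.5 sin^1.5(90°) = 1.5.
F_nw = 0.6 × 620 × 1.5 = 558 MPa.
φR_n = 0.75 × 558 × 3790 × 10⁻³ = 1586 kN.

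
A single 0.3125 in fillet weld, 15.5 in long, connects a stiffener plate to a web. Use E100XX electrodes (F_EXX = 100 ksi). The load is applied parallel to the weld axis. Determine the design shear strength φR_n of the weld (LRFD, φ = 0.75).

φR_n ≈ 154 kips

Effective throat t_e = 0.707 × 0.3125 = 0.2209 in.
Total length L = 15.5 in; A_we = 0.2209 × 15.5 = 3.425 in².
F_nw = 0.6 F_EXX = 0.6 × 100 = 60 ksi.
φR_n = 0.75 × 60 × 3.425 = 154.1 kips.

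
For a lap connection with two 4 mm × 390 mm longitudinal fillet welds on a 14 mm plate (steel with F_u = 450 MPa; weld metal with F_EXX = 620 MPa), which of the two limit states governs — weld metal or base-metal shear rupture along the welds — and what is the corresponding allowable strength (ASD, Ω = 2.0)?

t_e = 0.707 × 4 = 2.828 mm; L = 780 mm.
Weld metal: R_n/Ω = (1/2.0) × 0.6 × 620 × 2.828 × 780 × 10⁻³ = 410.3 kN.
Base metal (shear rupture): R_n/Ω = (1/2.0) × 0.6 × 450 × 14 × 780 × 10⁻³ = 1474 kN.
Governing: weld metal.

R_n/Ω ≈ 410 kN (weld metal governs)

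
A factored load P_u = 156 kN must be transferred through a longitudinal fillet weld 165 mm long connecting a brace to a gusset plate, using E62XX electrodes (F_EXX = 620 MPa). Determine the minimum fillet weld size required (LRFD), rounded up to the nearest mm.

Total weld length L = 165 mm.
Required throat t_e = P_u / (φ × 0.6 F_EXX × L) = 156 / (0.75 × 0.6 × 620 × 165 × 10⁻³) = 3.389 mm.
Required leg w = t_e / 0.707 = 4.793 mm → use 5 mm.

w = 5 mm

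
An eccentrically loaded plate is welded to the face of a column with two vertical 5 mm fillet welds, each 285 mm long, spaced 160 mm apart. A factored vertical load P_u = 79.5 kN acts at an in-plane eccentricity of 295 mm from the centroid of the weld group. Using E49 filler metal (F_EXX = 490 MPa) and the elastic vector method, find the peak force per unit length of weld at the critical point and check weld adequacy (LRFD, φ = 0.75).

Total weld length L_w = 570 mm. Treat welds as unit-width lines.
Polar moment about centroid: J = 2[d³/12 + d(b/2)²] = 2[285³/12 + 285×80²] = 7506000 mm³.
Direct shear f_v = P/L_w = 79.5×10³ / 570 = 139.5 N/mm (vertical).
Torsion M = P·e = 79.5×10³ × 295 = 23452000 N·mm.
Critical point at (x, y) = (80, 142.5) from centroid. f_tx = M·y/J = 445.2 N/mm; f_ty = M·x/J = 250 N/mm.
Resultant f_max = √[f_tx² + (f_v + f_ty)²] = √[445.2² + (139.5 + 250)²] = 591.5 N/mm.
Capacity per unit length: φr_n = 0.75 × 0.6 × 490 × (0.707 × 5) = 779.5 N/mm.
591.5 ≤ 779.5 → adequate.

f_max ≈ 592 N/mm; adequate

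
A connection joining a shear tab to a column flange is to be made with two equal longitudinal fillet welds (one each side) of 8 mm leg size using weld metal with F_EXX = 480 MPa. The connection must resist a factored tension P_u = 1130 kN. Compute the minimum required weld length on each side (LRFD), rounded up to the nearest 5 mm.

L = 465 mm on each side

Throat t_e = 0.707 × 8 = 5.656 mm.
φr_n = 0.75 × 0.6 × 480 × 5.656 × 10⁻³ = 1.222 kN/mm.
L_req = P_u / φr_n = 1130 / 1.222 = 924.9 mm total.
Per side: 924.9 / 2 = 462.5 mm.
Round up → use L = 465 mm on each side.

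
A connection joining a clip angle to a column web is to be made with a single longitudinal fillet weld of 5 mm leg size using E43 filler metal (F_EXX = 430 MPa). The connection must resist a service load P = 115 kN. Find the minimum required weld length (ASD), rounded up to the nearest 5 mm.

L = 255 mm

Throat t_e = 0.707 × 5 = 3.535 mm.
r_n/Ω = (0.6 × 430 × 3.535) / 2.0 = 456 N/mm = 0.456 kN/mm.
L_req = P / (r_n/Ω) = 115 / 0.456 = 252.2 mm total.
Round up → use L = 255 mm.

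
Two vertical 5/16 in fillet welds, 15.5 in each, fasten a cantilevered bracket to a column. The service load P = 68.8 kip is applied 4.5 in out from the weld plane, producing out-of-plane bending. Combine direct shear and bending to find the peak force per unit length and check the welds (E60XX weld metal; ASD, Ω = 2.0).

f_max ≈ 4.46 kip/in; NOT adequate

E60XX → F_EXX = 60 ksi.
L_w = 2 × 15.5 = 31 in; section modulus (unit throat) S = 2 × L²/6 = 80.08 in².
Direct shear f_v = P/L_w = 68.8/31 = 2.219 kip/in.
Moment M = P × e = 68.8 × 4.5 = 309.6 kip·in; bending f_b = M/S = 3.866 kip/in.
f_max = √(f_v² + f_b²) = √(2.219² + 3.866²) = 4.458 kip/in.
r_n/Ω = (1/2.0) × 0.6 × 60 × (0.707 × 0.3125) = 3.977 kip/in → NOT adequate.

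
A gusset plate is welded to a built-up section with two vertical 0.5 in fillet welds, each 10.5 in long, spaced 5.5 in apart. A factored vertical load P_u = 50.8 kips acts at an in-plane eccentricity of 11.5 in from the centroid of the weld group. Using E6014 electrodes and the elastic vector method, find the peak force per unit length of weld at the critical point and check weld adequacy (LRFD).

E60XX → F_EXX = 60 ksi.
Total weld length L_w = 21 in. Treat welds as unit-width lines.
Polar moment about centroid: J = 2[d³/12 + d(b/2)²] = 2[10.5³/12 + 10.5×2.75²] = 351.8 in³.
Direct shear f_v = P/L_w = 50.8 / 21 = 2.419 kip/in (vertical).
Torsion M = P·e = 50.8 × 11.5 = 584.2 kip·in.
Critical point at (x, y) = (2.75, 5.25) from centroid. f_tx = M·y/J = 8.719 kip/in; f_ty = M·x/J = 4.567 kip/in.
Resultant f_max = √[f_tx² + (f_v + f_ty)²] = √[8.719² + (2.419 + 4.567)²] = 11.17 kip/in.
Capacity per unit length: φr_n = 0.75 × 0.6 × 60 × (0.707 × 0.5) = 9.544 kip/in.
11.17 > 9.544 → NOT adequate.

f_max ≈ 11.2 kip/in; NOT adequate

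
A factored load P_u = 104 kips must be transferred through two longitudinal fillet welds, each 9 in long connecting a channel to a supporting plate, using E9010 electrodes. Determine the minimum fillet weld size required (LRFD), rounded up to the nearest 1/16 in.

w = 1/4 in

E90XX → F_EXX = 90 ksi.
Total weld length L = 18 in.
Required throat t_e = P_u / (φ × 0.6 F_EXX × L) = 104 / (0.75 × 0.6 × 90 × 18) = 0.1427 in.
Required leg w = t_e / 0.707 = 0.2018 in → use 1/4 in.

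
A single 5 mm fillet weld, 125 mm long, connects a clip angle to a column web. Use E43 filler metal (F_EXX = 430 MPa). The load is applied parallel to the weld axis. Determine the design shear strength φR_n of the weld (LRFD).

Effective throat t_e = 0.707 × 5 = 3.535 mm.
Total length L = 125 mm; A_we = 3.535 × 125 = 441.9 mm².
F_nw = 0.6 F_EXX = 0.6 × 430 = 258 MPa.
φR_n = 0.75 × 258 × 441.9 × 10⁻³ = 85.5 kN.

φR_n ≈ 85.5 kN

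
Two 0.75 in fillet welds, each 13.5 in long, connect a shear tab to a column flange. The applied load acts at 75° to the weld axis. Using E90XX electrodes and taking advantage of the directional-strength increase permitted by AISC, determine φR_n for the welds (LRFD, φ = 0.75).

φR_n ≈ 855 kips

E90XX → F_EXX = 90 ksi.
t_e = 0.707 × 0.75 = 0.5302 in; A_we = 0.5302 × 27 = 14.32 in².
Directional factor: 1.0 + 0.5 sin^1.5(75°) = 1.475.
F_nw = 0.6 × 90 × 1.475 = 79.63 ksi.
φR_n = 0.75 × 79.63 × 14.32 = 855.1 kips.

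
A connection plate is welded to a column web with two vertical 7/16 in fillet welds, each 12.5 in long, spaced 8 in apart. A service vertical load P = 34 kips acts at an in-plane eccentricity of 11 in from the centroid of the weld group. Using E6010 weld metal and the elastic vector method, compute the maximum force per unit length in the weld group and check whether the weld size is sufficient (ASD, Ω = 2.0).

f_max ≈ 4.7 kip/in; adequate

E60XX → F_EXX = 60 ksi.
Total weld length L_w = 25 in. Treat welds as unit-width lines.
Polar moment about centroid: J = 2[d³/12 + d(b/2)²] = 2[12.5³/12 + 12.5×4²] = 725.5 in³.
Direct shear f_v = P/L_w = 34 / 25 = 1.36 kip/in (vertical).
Torsion M = P·e = 34 × 11 = 374 kip·in.
Critical point at (x, y) = (4, 6.25) from centroid. f_tx = M·y/J = 3.222 kip/in; f_ty = M·x/J = 2.062 kip/in.
Resultant f_max = √[f_tx² + (f_v + f_ty)²] = √[3.222² + (1.36 + 2.062)²] = 4.7 kip/in.
Capacity per unit length: r_n/Ω = (1/2.0) × 0.6 × 60 × (0.707 × 0.4375) = 5.568 kip/in.
4.7 ≤ 5.568 → adequate.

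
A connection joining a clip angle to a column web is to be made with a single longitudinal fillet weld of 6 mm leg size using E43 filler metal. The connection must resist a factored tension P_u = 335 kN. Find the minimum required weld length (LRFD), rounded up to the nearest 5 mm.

L = 410 mm

E43XX → F_EXX = 430 MPa.
Throat t_e = 0.707 × 6 = 4.242 mm.
φr_n = 0.75 × 0.6 × 430 × 4.242 × 10⁻³ = 0.8208 kN/mm.
L_req = P_u / φr_n = 335 / 0.8208 = 408.1 mm total.
Round up → use L = 410 mm.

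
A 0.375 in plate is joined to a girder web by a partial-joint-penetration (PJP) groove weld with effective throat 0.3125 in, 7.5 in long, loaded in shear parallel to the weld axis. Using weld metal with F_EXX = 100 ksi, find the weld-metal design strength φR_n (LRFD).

Effective throat (given) t_e = 0.3125 in.
A_we = 0.3125 × 7.5 = 2.344 in².
F_nw = 0.6 F_EXX = 60 ksi.
φR_n = 0.75 × 60 × 2.344 = 105.5 kip.

φR_n ≈ 105 kip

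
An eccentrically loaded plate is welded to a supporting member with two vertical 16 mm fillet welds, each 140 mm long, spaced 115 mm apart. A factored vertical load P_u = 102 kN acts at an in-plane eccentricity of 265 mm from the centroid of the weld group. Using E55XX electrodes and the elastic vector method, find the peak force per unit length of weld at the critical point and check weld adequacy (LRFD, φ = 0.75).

f_max ≈ 2020 N/mm; adequate

E55XX → F_EXX = 550 MPa.
Total weld length L_w = 280 mm. Treat welds as unit-width lines.
Polar moment about centroid: J = 2[d³/12 + d(b/2)²] = 2[140³/12 + 140×57.5²] = 1383000 mm³.
Direct shear f_v = P/L_w = 102×10³ / 280 = 364.3 N/mm (vertical).
Torsion M = P·e = 102×10³ × 265 = 27030000 N·mm.
Critical point at (x, y) = (57.5, 70) from centroid. f_tx = M·y/J = 1368 N/mm; f_ty = M·x/J = 1124 N/mm.
Resultant f_max = √[f_tx² + (f_v + f_ty)²] = √[1368² + (364.3 + 1124)²] = 2021 N/mm.
Capacity per unit length: φr_n = 0.75 × 0.6 × 550 × (0.707 × 16) = 2800 N/mm.
2021 ≤ 2800 → adequate.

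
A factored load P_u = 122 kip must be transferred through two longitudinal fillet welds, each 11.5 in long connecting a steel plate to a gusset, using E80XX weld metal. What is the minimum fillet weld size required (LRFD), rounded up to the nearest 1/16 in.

w = 1/4 in

E80XX → F_EXX = 80 ksi.
Total weld length L = 23 in.
Required throat t_e = P_u / (φ × 0.6 F_EXX × L) = 122 / (0.75 × 0.6 × 80 × 23) = 0.1473 in.
Required leg w = t_e / 0.707 = 0.2084 in → use 1/4 in.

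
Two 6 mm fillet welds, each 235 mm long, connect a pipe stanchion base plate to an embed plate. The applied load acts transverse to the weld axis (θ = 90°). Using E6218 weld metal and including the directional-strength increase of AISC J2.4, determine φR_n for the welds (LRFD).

E62XX → F_EXX = 620 MPa.
t_e = 0.707 × 6 = 4.242 mm; A_we = 4.242 × 470 = 1994 mm².
Directional factor: 1.0 + 0.5 sin^1.5(90°) = 1.5.
F_nw = 0.6 × 620 × 1.5 = 558 MPa.
φR_n = 0.75 × 558 × 1994 × 10⁻³ = 834.4 kN.

φR_n ≈ 834 kN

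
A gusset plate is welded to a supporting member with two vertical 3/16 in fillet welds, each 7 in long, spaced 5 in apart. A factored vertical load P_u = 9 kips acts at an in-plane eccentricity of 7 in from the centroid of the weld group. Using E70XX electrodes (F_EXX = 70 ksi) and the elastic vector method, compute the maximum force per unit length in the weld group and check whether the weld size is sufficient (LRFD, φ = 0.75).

f_max ≈ 2.31 kip/in; adequate

Total weld length L_w = 14 in. Treat welds as unit-width lines.
Polar moment about centroid: J = 2[d³/12 + d(b/2)²] = 2[7³/12 + 7×2.5²] = 144.7 in³.
Direct shear f_v = P/L_w = 9 / 14 = 0.6429 kip/in (vertical).
Torsion M = P·e = 9 × 7 = 63 kip·in.
Critical point at (x, y) = (2.5, 3.5) from centroid. f_tx = M·y/J = 1.524 kip/in; f_ty = M·x/J = 1.089 kip/in.
Resultant f_max = √[f_tx² + (f_v + f_ty)²] = √[1.524² + (0.6429 + 1.089)²] = 2.307 kip/in.
Capacity per unit length: φr_n = 0.75 × 0.6 × 70 × (0.707 × 0.1875) = 4.176 kip/in.
2.307 ≤ 4.176 → adequate.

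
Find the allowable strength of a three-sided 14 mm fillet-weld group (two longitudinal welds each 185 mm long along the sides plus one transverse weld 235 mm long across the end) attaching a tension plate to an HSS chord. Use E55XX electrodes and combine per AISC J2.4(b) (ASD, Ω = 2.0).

R_n/Ω ≈ 1090 kN

E55XX → F_EXX = 550 MPa.
t_e = 0.707 × 14 = 9.898 mm.
R_nwl = 0.6 × 550 × 9.898 × 370 × 10⁻³ = 1209 kN (longitudinal, 2 welds).
R_nwt = 0.6 × 550 × 9.898 × 235 × 10⁻³ = 767.6 kN (transverse, base value).
(i) R_nwl + R_nwt = 1976 kN; (ii) 0.85 R_nwl + 1.5 R_nwt = 2179 kN.
R_n = max = 2179 kN [governs: (ii)]; R_n/Ω = 1089 kN.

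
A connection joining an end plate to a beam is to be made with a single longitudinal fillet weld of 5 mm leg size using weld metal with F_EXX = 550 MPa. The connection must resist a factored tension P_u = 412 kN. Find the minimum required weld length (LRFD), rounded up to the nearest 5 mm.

L = 475 mm

Throat t_e = 0.707 × 5 = 3.535 mm.
φr_n = 0.75 × 0.6 × 550 × 3.535 × 10⁻³ = 0.8749 kN/mm.
L_req = P_u / φr_n = 412 / 0.8749 = 470.9 mm total.
Round up → use L = 475 mm.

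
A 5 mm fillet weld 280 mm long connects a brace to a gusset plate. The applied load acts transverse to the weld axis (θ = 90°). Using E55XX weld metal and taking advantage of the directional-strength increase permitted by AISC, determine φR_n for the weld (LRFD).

E55XX → F_EXX = 550 MPa.
t_e = 0.707 × 5 = 3.535 mm; A_we = 3.535 × 280 = 989.8 mm².
Directional factor: 1.0 + 0.5 sin^1.5(90°) = 1.5.
F_nw = 0.6 × 550 × 1.5 = 495 MPa.
φR_n = 0.75 × 495 × 989.8 × 10⁻³ = 367.5 kN.

φR_n ≈ 367 kN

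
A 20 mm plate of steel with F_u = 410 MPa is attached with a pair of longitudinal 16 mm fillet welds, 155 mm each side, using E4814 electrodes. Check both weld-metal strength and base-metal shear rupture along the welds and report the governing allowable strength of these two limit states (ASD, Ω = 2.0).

R_n/Ω ≈ 505 kN (weld metal governs)

E48XX → F_EXX = 480 MPa.
t_e = 0.707 × 16 = 11.31 mm; L = 310 mm.
Weld metal: R_n/Ω = (1/2.0) × 0.6 × 480 × 11.31 × 310 × 10⁻³ = 505 kN.
Base metal (shear rupture): R_n/Ω = (1/2.0) × 0.6 × 410 × 20 × 310 × 10⁻³ = 762.6 kN.
Governing: weld metal.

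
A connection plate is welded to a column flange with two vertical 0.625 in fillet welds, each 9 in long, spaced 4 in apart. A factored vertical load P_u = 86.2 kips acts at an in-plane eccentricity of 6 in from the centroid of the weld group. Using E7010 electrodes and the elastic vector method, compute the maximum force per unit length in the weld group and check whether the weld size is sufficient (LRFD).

E70XX → F_EXX = 70 ksi.
Total weld length L_w = 18 in. Treat welds as unit-width lines.
Polar moment about centroid: J = 2[d³/12 + d(b/2)²] = 2[9³/12 + 9×2²] = 193.5 in³.
Direct shear f_v = P/L_w = 86.2 / 18 = 4.789 kip/in (vertical).
Torsion M = P·e = 86.2 × 6 = 517.2 kip·in.
Critical point at (x, y) = (2, 4.5) from centroid. f_tx = M·y/J = 12.03 kip/in; f_ty = M·x/J = 5.346 kip/in.
Resultant f_max = √[f_tx² + (f_v + f_ty)²] = √[12.03² + (4.789 + 5.346)²] = 15.73 kip/in.
Capacity per unit length: φr_n = 0.75 × 0.6 × 70 × (0.707 × 0.625) = 13.92 kip/in.
15.73 > 13.92 → NOT adequate.

f_max ≈ 15.7 kip/in; NOT adequate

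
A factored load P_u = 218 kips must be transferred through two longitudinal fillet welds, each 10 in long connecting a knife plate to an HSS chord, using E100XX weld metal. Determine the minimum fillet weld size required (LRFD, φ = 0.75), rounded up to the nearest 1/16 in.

w = 3/8 in

E100XX → F_EXX = 100 ksi.
Total weld length L = 20 in.
Required throat t_e = P_u / (φ × 0.6 F_EXX × L) = 218 / (0.75 × 0.6 × 100 × 20) = 0.2422 in.
Required leg w = t_e / 0.707 = 0.3426 in → use 3/8 in.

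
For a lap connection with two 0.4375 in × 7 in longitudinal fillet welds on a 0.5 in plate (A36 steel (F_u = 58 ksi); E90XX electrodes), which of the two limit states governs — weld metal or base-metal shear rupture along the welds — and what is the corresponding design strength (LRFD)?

E90XX → F_EXX = 90 ksi.
t_e = 0.707 × 0.4375 = 0.3093 in; L = 14 in.
Weld metal: φR_n = 0.75 × 0.6 × 90 × 0.3093 × 14 = 175.4 kip.
Base metal (shear rupture): φR_n = 0.75 × 0.6 × 58 × 0.5 × 14 = 182.7 kip.
Governing: weld metal.

φR_n ≈ 175 kip (weld metal governs)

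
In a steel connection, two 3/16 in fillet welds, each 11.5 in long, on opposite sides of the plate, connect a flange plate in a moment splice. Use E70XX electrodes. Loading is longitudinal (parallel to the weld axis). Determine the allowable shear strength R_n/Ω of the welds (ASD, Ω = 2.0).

E70XX → F_EXX = 70 ksi.
Effective throat t_e = 0.707 × 0.1875 = 0.1326 in.
Total length L = 23 in; A_we = 0.1326 × 23 = 3.049 in².
F_nw = 0.6 F_EXX = 0.6 × 70 = 42 ksi.
R_n = 42 × 3.049 = 128.1 kip; R_n/Ω = 128.1/2.0 = 64.03 kip.

R_n/Ω ≈ 64 kip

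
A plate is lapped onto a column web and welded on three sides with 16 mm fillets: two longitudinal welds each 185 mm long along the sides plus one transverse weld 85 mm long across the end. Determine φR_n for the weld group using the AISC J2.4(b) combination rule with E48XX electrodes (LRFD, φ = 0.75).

E48XX → F_EXX = 480 MPa.
t_e = 0.707 × 16 = 11.31 mm.
R_nwl = 0.6 × 480 × 11.31 × 370 × 10⁻³ = 1205 kN (longitudinal, 2 welds).
R_nwt = 0.6 × 480 × 11.31 × 85 × 10⁻³ = 276.9 kN (transverse, base value).
(i) R_nwl + R_nwt = 1482 kN; (ii) 0.85 R_nwl + 1.5 R_nwt = 1440 kN.
R_n = max = 1482 kN [governs: (i)]; φR_n = 1112 kN.

φR_n ≈ 1110 kN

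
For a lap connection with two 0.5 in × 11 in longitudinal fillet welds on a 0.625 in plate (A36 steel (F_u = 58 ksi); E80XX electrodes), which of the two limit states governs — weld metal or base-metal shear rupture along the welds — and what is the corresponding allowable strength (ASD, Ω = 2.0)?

E80XX → F_EXX = 80 ksi.
t_e = 0.707 × 0.5 = 0.3535 in; L = 22 in.
Weld metal: R_n/Ω = (1/2.0) × 0.6 × 80 × 0.3535 × 22 = 186.6 kip.
Base metal (shear rupture): R_n/Ω = (1/2.0) × 0.6 × 58 × 0.625 × 22 = 239.2 kip.
Governing: weld metal.

R_n/Ω ≈ 187 kip (weld metal governs)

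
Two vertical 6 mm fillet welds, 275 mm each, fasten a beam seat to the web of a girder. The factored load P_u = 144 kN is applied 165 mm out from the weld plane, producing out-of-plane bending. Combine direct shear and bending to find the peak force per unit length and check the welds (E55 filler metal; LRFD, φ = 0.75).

E55XX → F_EXX = 550 MPa.
L_w = 2 × 275 = 550 mm; section modulus (unit throat) S = 2 × L²/6 = 25210 mm².
Direct shear f_v = P/L_w = 144×10³/550 = 261.8 N/mm.
Moment M = P × e = 144×10³ × 165 = 23760000 N·mm; bending f_b = M/S = 942.5 N/mm.
f_max = √(f_v² + f_b²) = √(261.8² + 942.5²) = 978.2 N/mm.
φr_n = 0.75 × 0.6 × 550 × (0.707 × 6) = 1050 N/mm → adequate.

f_max ≈ 978 N/mm; adequate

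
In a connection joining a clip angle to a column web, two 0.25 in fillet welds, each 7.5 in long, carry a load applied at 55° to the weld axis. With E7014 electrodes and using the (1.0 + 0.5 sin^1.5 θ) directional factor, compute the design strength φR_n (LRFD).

E70XX → F_EXX = 70 ksi.
t_e = 0.707 × 0.25 = 0.1767 in; A_we = 0.1767 × 15 = 2.651 in².
Directional factor: 1.0 + 0.5 sin^1.5(55°) = 1.371.
F_nw = 0.6 × 70 × 1.371 = 57.57 ksi.
φR_n = 0.75 × 57.57 × 2.651 = 114.5 kips.

φR_n ≈ 114 kips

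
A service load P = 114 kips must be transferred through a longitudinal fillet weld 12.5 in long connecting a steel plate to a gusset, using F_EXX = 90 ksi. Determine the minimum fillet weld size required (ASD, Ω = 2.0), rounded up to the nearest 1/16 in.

w = 1/2 in

Total weld length L = 12.5 in.
Required throat t_e = P × Ω / (0.6 F_EXX × L) = 114 × 2.0 / (0.6 × 90 × 12.5) = 0.3378 in.
Required leg w = t_e / 0.707 = 0.4778 in → use 1/2 in.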